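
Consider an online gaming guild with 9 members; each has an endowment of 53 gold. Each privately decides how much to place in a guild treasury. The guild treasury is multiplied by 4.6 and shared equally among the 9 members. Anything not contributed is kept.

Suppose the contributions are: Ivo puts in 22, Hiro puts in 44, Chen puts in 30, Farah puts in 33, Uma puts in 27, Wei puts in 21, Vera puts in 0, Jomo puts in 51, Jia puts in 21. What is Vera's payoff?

180.27 gold

Total contributed: 22 + 44 + 30 + 33 + 27 + 21 + 0 + 51 + 21 = 249.
Each receives 4.6 × 249 / 9 = 127.27 from the guild treasury.
Vera keeps 53 − 0 = 53, so Vera's payoff is 53 + 127.27 = 180.27.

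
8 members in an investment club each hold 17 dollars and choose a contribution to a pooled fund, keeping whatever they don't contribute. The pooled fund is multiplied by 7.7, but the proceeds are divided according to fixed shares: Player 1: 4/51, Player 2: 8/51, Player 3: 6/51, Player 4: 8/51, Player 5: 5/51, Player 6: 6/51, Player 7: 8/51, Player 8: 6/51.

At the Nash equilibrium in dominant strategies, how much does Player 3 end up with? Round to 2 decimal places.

For player j, contributing a unit is worthwhile iff 7.7 × (j's share) ≥ 1, i.e. iff j's share is at least 0.1299.
Player 2, Player 4 and Player 7 clear that bar, contributing 17 each; the remaining 5 contribute 0. Total contributed: 51.
Player 3 keeps 17 and receives 7.7 × 51 × 6/51 = 46.20 from the pooled fund, for a payoff of 63.20.

63.20 dollars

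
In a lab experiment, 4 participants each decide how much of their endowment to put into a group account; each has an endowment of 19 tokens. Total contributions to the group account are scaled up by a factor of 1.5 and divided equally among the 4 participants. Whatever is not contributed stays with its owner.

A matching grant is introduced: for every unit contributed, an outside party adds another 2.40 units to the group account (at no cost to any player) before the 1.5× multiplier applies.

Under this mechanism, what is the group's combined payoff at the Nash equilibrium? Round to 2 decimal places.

With the mechanism, a contributed unit returns 1.5 × 3.40 / 4 = 1.2750 per unit of net cost to the contributor — now above 1 — so contributing fully is weakly dominant for every player.
So the Nash equilibrium is full contribution by all 4; the group earns 1.5 × 3.40 × 76 = 387.60.

387.60 tokens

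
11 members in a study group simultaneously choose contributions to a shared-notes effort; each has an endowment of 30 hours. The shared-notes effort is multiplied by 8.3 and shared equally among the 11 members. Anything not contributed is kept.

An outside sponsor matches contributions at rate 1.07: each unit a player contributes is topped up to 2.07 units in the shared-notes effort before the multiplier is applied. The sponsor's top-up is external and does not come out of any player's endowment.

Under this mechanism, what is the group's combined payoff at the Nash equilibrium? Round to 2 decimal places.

5669.73 hours

Under the mechanism each unit contributed yields 8.3 × 2.07 / 11 = 1.5619 back to its contributor per unit of net cost, which exceeds 1, making full contribution the dominant choice for everyone.
At the Nash equilibrium everyone contributes 30. Group total payoff = 8.3 × 2.07 × 330 = 5669.73.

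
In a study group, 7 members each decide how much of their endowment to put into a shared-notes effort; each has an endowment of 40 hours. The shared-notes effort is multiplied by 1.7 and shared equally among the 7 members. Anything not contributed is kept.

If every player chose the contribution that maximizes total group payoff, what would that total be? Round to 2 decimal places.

Each contributed unit returns 1.700 to the group as a whole (0.2429 to each of 7 players), which exceeds 1, so the social optimum is full contribution: group total = 1.700 × 280 = 476.00.

476.00 hours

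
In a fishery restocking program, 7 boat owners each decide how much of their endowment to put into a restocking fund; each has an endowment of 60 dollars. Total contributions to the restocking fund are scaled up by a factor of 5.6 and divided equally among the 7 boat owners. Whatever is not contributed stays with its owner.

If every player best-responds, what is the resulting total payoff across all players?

Each contributed unit returns 5.6/7 = 0.8000 to its contributor — below 1 — so contributing 0 is dominant for every player. At the Nash equilibrium everyone keeps their 60, and the group total is 7 × 60 = 420.

420.00 dollars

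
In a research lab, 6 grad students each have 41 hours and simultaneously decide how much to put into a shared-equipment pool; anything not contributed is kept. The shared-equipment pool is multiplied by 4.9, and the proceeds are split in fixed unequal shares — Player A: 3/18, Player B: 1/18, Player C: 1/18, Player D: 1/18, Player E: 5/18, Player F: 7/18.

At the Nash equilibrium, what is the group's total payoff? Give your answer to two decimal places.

Player j's private return per contributed unit is 4.9 × (j's share). Contributing is weakly dominant for j when that share is at least 1/4.9 = 0.2041, and contributing 0 is dominant otherwise.
Player E and Player F are above the threshold, contributing 41 each; the remaining 4 contribute 0. Total contributed: 82.
The shared-equipment pool pays out 4.9 × 82 = 401.80 in total (split across the unequal shares, but the aggregate is all that matters for the group sum).
The 4 free-riders keep 41 each, adding 164. Group total = 164 + 401.80 = 565.80.

565.80 hours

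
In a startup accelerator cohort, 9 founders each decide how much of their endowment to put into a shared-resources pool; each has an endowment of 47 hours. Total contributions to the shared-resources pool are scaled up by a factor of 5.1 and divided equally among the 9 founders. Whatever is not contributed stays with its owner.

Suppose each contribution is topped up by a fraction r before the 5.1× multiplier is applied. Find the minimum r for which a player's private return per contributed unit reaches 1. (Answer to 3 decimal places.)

With matching at rate r, one contributed unit becomes (1 + r) in the shared-resources pool and returns 5.1 × (1 + r) / 9 to the contributor.
Setting this equal to 1: 1 + r = 9/5.1 = 1.7647.
So the minimum matching rate is r = 1.7647 − 1 = 0.765.

0.765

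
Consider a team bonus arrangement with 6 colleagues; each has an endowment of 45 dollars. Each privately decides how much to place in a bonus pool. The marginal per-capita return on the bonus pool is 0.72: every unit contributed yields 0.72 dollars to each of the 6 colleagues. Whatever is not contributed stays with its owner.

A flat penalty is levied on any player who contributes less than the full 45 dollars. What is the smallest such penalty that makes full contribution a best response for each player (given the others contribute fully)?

Given the others contribute fully, the best deviation is to contribute 0 (any partial contribution still incurs the fine and gives up units whose private return 0.72 is below 1).
Deviating from 45 to 0 saves 45 dollars but forfeits the deviator's share of the drop in the bonus pool: 0.72 × 45 = 32.40.
So the deviation gain is 45 − 32.40 = 12.60, and the fine must be at least 12.60 dollars to wipe it out.

12.60 dollars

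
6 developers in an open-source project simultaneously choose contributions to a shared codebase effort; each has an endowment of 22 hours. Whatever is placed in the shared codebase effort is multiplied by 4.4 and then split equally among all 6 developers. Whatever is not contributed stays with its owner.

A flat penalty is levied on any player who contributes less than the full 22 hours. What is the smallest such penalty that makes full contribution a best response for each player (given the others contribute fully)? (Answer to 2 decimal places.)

Given the others contribute fully, the best deviation is to contribute 0 (any partial contribution still incurs the fine and gives up units whose private return 0.7333 is below 1).
Deviating from 22 to 0 saves 22 hours but forfeits the deviator's share of the drop in the shared codebase effort: 4.4/6 × 22 = 16.13.
So the deviation gain is 22 − 16.13 = 5.87, and the fine must be at least 5.87 hours to wipe it out.

5.87 hours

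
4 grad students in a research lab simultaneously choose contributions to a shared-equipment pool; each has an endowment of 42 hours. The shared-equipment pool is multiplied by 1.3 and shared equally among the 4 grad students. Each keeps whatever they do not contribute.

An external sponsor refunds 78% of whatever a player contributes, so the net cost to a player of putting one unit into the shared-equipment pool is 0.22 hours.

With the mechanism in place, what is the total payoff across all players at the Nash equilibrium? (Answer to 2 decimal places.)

349.44 hours

The effective private return per unit is now (1.3/4) / 0.22 = 1.4773 > 1, so every player's dominant strategy flips to full contribution.
So the Nash equilibrium is full contribution by all 4; the group earns 4 × (42 × 0.78 + 1.3 × 42) = 349.44.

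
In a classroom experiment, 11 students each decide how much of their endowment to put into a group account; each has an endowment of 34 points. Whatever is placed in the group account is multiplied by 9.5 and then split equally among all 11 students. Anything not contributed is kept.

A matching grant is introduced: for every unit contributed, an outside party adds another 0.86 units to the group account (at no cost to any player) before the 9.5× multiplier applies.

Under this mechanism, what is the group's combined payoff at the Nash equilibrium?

With the mechanism, a contributed unit returns 9.5 × 1.86 / 11 = 1.6064 per unit of net cost to the contributor — now above 1 — so contributing fully is weakly dominant for every player.
At the Nash equilibrium everyone contributes 34. Group total payoff = 9.5 × 1.86 × 374 = 6608.58.

6608.58 points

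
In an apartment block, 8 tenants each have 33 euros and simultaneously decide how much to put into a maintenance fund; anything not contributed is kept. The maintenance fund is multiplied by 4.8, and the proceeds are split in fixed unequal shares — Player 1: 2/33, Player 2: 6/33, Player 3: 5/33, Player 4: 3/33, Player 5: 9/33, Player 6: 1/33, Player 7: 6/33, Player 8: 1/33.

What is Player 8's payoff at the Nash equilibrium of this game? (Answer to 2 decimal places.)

Player j's private return per contributed unit is 4.8 × (j's share). Contributing is weakly dominant for j when that share is at least 1/4.8 = 0.2083, and contributing 0 is dominant otherwise.
The only share above 0.2083 is Player 5's 9/33, contributing 33; the remaining 7 contribute 0. Total contributed: 33.
Player 8 keeps 33 and receives 4.8 × 33 × 1/33 = 4.80 from the maintenance fund, for a payoff of 37.80.

37.80 euros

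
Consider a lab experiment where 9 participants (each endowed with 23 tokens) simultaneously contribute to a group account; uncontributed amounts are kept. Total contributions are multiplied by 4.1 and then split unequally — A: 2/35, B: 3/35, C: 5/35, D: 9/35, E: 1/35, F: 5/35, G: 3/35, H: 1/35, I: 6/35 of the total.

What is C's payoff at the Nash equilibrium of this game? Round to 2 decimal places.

Each unit j contributes comes back to j as 4.1 × (j's share), so j prefers to contribute only if that share exceeds 1/4.1 = 0.2439; otherwise keeping the unit dominates.
The only share above 0.2439 is D's 9/35, contributing 23; the remaining 8 contribute 0. Total contributed: 23.
C keeps 23 and receives 4.1 × 23 × 5/35 = 13.47 from the group account, for a payoff of 36.47.

36.47 tokens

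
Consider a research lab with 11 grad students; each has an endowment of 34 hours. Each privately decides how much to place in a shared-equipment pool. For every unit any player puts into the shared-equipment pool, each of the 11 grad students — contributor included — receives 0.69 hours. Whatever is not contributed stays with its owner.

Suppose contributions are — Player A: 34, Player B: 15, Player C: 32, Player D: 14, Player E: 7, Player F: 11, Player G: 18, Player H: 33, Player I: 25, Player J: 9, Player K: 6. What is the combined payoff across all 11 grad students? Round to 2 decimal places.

Total contributed: 34 + 15 + 32 + 14 + 7 + 11 + 18 + 33 + 25 + 9 + 6 = 204; total kept: 11 × 34 − 204 = 170.
The shared-equipment pool pays out 0.69 × 11 × 204 = 1548.36 in aggregate.
Group total = 170 + 1548.36 = 1718.36.

1718.36 hours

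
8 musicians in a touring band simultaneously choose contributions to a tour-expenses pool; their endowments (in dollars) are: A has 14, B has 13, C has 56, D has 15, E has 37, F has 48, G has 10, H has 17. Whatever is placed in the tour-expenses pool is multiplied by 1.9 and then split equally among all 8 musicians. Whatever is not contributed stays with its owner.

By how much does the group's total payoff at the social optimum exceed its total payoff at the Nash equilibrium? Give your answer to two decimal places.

The private return per contributed unit is 1.9/8 = 0.2375 < 1 for every player regardless of endowment, so the Nash equilibrium is zero contribution and the group total is Σ E_j = 14 + 13 + 56 + 15 + 37 + 48 + 10 + 17 = 210.
Each contributed unit returns 1.900 to the group, so the social optimum is full contribution by everyone: group total = 1.900 × 210 = 399.00.
Efficiency loss = (1.900 − 1) × 210 = 189.00.

189.00 dollars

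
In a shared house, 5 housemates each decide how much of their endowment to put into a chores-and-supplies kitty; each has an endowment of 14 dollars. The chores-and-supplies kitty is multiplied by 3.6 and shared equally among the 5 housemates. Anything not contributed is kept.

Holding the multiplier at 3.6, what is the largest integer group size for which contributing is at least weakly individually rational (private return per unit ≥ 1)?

3

Private return per unit is 3.6/(group size), which is ≥ 1 whenever the group size is ≤ 3.6.
The largest such integer is 3.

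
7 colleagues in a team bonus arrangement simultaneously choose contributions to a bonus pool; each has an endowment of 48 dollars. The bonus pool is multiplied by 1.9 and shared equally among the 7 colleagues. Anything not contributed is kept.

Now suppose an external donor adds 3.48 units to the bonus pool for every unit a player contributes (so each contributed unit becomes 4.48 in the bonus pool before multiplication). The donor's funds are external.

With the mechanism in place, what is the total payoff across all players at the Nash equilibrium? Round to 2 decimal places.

2860.03 dollars

The effective private return per unit is now 1.9 × 4.48 / 7 = 1.2160 > 1, so every player's dominant strategy flips to full contribution.
So the Nash equilibrium is full contribution by all 7; the group earns 1.9 × 4.48 × 336 = 2860.03.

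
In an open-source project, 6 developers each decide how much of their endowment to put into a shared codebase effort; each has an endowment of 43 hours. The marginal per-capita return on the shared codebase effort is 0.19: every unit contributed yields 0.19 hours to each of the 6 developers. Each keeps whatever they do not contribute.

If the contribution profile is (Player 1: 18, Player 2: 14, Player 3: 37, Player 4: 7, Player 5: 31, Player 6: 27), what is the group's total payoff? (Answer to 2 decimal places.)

Total contributed: 18 + 14 + 37 + 7 + 31 + 27 = 134; total kept: 6 × 43 − 134 = 124.
The shared codebase effort pays out 0.19 × 6 × 134 = 152.76 in aggregate.
Group total = 124 + 152.76 = 276.76.

276.76 hours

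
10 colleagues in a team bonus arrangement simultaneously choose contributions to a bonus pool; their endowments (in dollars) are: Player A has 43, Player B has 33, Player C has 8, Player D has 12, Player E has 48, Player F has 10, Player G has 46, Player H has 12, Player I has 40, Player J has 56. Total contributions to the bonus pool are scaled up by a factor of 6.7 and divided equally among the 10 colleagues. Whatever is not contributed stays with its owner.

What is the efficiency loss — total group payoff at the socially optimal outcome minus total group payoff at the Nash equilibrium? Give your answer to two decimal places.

The private return per contributed unit is 6.7/10 = 0.6700 < 1 for every player regardless of endowment, so the Nash equilibrium is zero contribution and the group total is Σ E_j = 43 + 33 + 8 + 12 + 48 + 10 + 46 + 12 + 40 + 56 = 308.
Each contributed unit returns 6.700 to the group, so the social optimum is full contribution by everyone: group total = 6.700 × 308 = 2063.60.
Efficiency loss = (6.700 − 1) × 308 = 1755.60.

1755.60 dollars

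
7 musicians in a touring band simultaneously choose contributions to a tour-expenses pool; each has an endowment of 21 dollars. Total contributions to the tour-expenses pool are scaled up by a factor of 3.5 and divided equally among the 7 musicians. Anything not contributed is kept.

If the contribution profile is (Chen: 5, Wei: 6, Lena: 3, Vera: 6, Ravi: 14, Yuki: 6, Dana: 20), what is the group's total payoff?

297.00 dollars

Total contributed: 5 + 6 + 3 + 6 + 14 + 6 + 20 = 60; total kept: 7 × 21 − 60 = 87.
The tour-expenses pool pays out 3.5 × 60 = 210.00 in aggregate.
Group total = 87 + 210.00 = 297.00.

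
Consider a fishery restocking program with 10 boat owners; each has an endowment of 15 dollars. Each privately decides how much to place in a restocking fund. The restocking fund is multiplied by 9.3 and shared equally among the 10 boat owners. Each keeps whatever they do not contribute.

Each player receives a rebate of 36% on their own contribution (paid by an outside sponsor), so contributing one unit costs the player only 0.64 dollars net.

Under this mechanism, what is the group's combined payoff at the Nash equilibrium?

1449.00 dollars

With the mechanism, a contributed unit returns (9.3/10) / 0.64 = 1.4531 per unit of net cost to the contributor — now above 1 — so contributing fully is weakly dominant for every player.
So the Nash equilibrium is full contribution by all 10; the group earns 10 × (15 × 0.36 + 9.3 × 15) = 1449.00.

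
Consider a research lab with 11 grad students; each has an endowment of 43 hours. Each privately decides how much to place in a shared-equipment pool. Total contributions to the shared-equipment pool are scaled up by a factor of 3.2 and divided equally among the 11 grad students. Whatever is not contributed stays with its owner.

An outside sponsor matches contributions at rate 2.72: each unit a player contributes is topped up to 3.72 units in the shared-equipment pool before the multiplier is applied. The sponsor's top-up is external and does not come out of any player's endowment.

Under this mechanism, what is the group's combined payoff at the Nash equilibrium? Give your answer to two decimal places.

5630.59 hours

With the mechanism, a contributed unit returns 3.2 × 3.72 / 11 = 1.0822 per unit of net cost to the contributor — now above 1 — so contributing fully is weakly dominant for every player.
At the Nash equilibrium everyone contributes 43. Group total payoff = 3.2 × 3.72 × 473 = 5630.59.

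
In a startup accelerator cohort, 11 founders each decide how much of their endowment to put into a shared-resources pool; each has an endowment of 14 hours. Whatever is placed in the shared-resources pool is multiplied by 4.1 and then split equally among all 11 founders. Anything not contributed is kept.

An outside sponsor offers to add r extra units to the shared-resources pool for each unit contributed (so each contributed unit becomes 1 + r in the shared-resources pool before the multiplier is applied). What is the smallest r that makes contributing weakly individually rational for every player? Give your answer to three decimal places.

With matching at rate r, one contributed unit becomes (1 + r) in the shared-resources pool and returns 4.1 × (1 + r) / 11 to the contributor.
Setting this equal to 1: 1 + r = 11/4.1 = 2.6829.
So the minimum matching rate is r = 2.6829 − 1 = 1.683.

1.683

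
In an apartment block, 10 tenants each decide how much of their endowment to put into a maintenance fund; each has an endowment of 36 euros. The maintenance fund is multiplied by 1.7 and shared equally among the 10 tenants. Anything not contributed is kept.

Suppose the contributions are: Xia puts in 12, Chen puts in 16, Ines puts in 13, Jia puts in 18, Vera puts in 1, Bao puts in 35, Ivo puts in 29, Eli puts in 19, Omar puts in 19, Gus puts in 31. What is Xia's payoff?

56.81 euros

Total contributed: 12 + 16 + 13 + 18 + 1 + 35 + 29 + 19 + 19 + 31 = 193.
Each receives 1.7 × 193 / 10 = 32.81 from the maintenance fund.
Xia keeps 36 − 12 = 24, so Xia's payoff is 24 + 32.81 = 56.81.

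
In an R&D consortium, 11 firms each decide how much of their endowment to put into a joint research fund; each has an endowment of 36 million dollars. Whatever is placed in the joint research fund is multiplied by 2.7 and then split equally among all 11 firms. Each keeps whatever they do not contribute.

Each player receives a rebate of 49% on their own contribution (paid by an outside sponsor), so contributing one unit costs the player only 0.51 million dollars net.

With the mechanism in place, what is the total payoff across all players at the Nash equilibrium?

396.00 million dollars

With the mechanism, a contributed unit returns (2.7/11) / 0.51 = 0.4813 per unit of net cost — still below 1 — so contributing 0 remains dominant for every player.
At the Nash equilibrium no one contributes; group total payoff = 11 × 36 = 396.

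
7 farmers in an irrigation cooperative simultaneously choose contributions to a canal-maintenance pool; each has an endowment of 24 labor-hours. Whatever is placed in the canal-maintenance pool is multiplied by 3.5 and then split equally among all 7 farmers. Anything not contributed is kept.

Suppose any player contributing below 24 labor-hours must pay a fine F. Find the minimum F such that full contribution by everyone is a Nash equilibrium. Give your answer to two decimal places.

Given the others contribute fully, the best deviation is to contribute 0 (any partial contribution still incurs the fine and gives up units whose private return 0.5000 is below 1).
Deviating from 24 to 0 saves 24 labor-hours but forfeits the deviator's share of the drop in the canal-maintenance pool: 3.5/7 × 24 = 12.00.
So the deviation gain is 24 − 12.00 = 12.00, and the fine must be at least 12.00 labor-hours to wipe it out.

12.00 labor-hours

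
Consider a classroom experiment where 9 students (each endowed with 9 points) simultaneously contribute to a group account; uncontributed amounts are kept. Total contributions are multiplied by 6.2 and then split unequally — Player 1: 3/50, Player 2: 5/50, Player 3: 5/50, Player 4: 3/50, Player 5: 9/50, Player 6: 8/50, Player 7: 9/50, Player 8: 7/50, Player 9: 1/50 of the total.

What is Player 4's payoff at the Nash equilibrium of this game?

15.70 points

For player j, contributing a unit is worthwhile iff 6.2 × (j's share) ≥ 1, i.e. iff j's share is at least 0.1613.
Player 5 and Player 7 are above the threshold, contributing 9 each; the remaining 7 contribute 0. Total contributed: 18.
Player 4 keeps 9 and receives 6.2 × 18 × 3/50 = 6.70 from the group account, for a payoff of 15.70.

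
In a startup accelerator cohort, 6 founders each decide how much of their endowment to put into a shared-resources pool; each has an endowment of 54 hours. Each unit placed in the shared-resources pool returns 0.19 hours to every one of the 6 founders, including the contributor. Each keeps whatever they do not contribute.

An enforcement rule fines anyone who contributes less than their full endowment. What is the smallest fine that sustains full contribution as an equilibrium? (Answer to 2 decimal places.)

Given the others contribute fully, the best deviation is to contribute 0 (any partial contribution still incurs the fine and gives up units whose private return 0.19 is below 1).
Deviating from 54 to 0 saves 54 hours but forfeits the deviator's share of the drop in the shared-resources pool: 0.19 × 54 = 10.26.
So the deviation gain is 54 − 10.26 = 43.74, and the fine must be at least 43.74 hours to wipe it out.

43.74 hours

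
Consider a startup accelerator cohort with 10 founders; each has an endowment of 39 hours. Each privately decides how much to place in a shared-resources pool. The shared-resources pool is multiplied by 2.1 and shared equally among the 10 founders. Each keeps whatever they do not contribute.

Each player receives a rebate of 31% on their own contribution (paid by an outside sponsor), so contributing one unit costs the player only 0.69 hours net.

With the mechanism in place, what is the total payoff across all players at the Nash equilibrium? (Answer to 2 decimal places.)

Even with the mechanism, each unit contributed returns only (2.1/10) / 0.69 = 0.3043 per unit of net cost, so contributing nothing is still dominant.
At the Nash equilibrium no one contributes; group total payoff = 10 × 39 = 390.

390.00 hours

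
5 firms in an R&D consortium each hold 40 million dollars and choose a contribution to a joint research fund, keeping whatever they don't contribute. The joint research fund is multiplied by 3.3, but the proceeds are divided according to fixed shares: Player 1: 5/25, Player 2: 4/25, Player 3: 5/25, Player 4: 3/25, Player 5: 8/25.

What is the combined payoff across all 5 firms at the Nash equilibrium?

For player j, contributing a unit is worthwhile iff 3.3 × (j's share) ≥ 1, i.e. iff j's share is at least 0.3030.
The only share above 0.3030 is Player 5's 8/25, contributing 40; the remaining 4 contribute 0. Total contributed: 40.
The joint research fund pays out 3.3 × 40 = 132.00 in total (split across the unequal shares, but the aggregate is all that matters for the group sum).
The 4 free-riders keep 40 each, adding 160. Group total = 160 + 132.00 = 292.00.

292.00 million dollars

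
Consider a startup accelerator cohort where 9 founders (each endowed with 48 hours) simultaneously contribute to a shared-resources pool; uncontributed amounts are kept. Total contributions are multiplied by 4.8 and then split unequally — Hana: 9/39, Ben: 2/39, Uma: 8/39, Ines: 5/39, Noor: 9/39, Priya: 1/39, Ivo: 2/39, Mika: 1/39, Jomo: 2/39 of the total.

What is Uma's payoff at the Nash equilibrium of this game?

Each unit j contributes comes back to j as 4.8 × (j's share), so j prefers to contribute only if that share exceeds 1/4.8 = 0.2083; otherwise keeping the unit dominates.
The shares above 0.2083 belong to Hana and Noor, contributing 48 each; the remaining 7 contribute 0. Total contributed: 96.
Uma keeps 48 and receives 4.8 × 96 × 8/39 = 94.52 from the shared-resources pool, for a payoff of 142.52.

142.52 hours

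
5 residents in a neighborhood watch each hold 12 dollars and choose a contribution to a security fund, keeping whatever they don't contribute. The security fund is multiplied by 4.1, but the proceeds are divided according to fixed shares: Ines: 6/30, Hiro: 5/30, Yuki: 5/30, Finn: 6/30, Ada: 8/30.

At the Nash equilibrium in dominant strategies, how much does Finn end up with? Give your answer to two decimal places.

Player j's private return per contributed unit is 4.1 × (j's share). Contributing is weakly dominant for j when that share is at least 1/4.1 = 0.2439, and contributing 0 is dominant otherwise.
Only Ada (8/30) clears that bar, contributing 12; the remaining 4 contribute 0. Total contributed: 12.
Finn keeps 12 and receives 4.1 × 12 × 6/30 = 9.84 from the security fund, for a payoff of 21.84.

21.84 dollars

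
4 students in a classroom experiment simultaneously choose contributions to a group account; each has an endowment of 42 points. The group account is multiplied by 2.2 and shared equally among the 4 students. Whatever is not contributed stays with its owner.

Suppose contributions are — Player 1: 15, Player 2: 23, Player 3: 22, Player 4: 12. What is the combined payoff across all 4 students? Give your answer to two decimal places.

Total contributed: 15 + 23 + 22 + 12 = 72; total kept: 4 × 42 − 72 = 96.
The group account pays out 2.2 × 72 = 158.40 in aggregate.
Group total = 96 + 158.40 = 254.40.

254.40 points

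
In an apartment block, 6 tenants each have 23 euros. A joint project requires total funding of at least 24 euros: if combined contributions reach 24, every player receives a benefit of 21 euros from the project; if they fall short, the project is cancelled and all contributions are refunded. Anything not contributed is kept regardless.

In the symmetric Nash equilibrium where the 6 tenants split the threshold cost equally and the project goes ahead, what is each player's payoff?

40 euros

Equal share of the threshold: 24/6 = 4.
At this profile no one gains by cutting their contribution: any cut drops the total below 24, the project is cancelled, contributions are refunded, and the deviator ends with 23, which is less than 23 − 4 + 21 = 40. Contributing more than 4 just wastes the excess. So contributing exactly 4 is a best response.
Each player's payoff: 23 − 4 + 21 = 40.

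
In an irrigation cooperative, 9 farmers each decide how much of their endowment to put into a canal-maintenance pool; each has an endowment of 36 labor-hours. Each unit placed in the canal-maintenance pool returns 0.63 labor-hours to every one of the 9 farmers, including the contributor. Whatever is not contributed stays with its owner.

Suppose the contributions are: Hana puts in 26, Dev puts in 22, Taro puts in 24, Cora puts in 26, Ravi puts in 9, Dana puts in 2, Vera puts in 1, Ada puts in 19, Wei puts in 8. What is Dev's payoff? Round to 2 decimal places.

100.31 labor-hours

Total contributed: 26 + 22 + 24 + 26 + 9 + 2 + 1 + 19 + 8 = 137.
Each receives 0.63 × 137 = 86.31 from the canal-maintenance pool.
Dev keeps 36 − 22 = 14, so Dev's payoff is 14 + 86.31 = 100.31.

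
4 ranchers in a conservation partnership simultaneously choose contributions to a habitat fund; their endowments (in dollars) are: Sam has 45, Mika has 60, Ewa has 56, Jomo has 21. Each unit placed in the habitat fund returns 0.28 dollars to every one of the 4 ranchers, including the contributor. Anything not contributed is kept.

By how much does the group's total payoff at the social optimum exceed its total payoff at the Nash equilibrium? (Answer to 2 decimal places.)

The private return per contributed unit is 0.28 < 1 for everyone, so the Nash equilibrium is zero contribution and the group total is Σ E_j = 45 + 60 + 56 + 21 = 182.
Each contributed unit returns 1.120 to the group, so the social optimum is full contribution by everyone: group total = 1.120 × 182 = 203.84.
Efficiency loss = (1.120 − 1) × 182 = 21.84.

21.84 dollars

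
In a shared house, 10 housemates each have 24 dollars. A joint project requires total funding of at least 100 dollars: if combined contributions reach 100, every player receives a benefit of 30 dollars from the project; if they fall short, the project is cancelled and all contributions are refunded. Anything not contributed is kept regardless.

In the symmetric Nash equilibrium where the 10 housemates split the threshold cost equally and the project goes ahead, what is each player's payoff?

44 dollars

Equal share of the threshold: 100/10 = 10.
At this profile no one gains by cutting their contribution: any cut drops the total below 100, the project is cancelled, contributions are refunded, and the deviator ends with 24, which is less than 24 − 10 + 30 = 44. Contributing more than 10 just wastes the excess. So contributing exactly 10 is a best response.
Each player's payoff: 24 − 10 + 30 = 44.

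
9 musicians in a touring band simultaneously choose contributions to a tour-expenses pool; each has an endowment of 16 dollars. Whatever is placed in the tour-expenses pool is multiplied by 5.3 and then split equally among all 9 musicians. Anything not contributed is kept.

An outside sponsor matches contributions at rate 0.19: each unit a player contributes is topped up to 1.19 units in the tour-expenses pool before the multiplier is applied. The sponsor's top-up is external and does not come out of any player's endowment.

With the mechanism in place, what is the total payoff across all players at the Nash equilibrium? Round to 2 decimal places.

With the mechanism, a contributed unit returns 5.3 × 1.19 / 9 = 0.7008 per unit of net cost — still below 1 — so contributing 0 remains dominant for every player.
At the Nash equilibrium no one contributes; group total payoff = 9 × 16 = 144.

144.00 dollars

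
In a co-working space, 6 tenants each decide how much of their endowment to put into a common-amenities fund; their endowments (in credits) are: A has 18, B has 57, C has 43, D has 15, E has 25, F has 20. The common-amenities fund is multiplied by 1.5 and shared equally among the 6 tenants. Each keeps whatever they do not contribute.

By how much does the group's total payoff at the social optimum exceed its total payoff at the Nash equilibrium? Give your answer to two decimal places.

The private return per contributed unit is 1.5/6 = 0.2500 < 1 for every player regardless of endowment, so the Nash equilibrium is zero contribution and the group total is Σ E_j = 18 + 57 + 43 + 15 + 25 + 20 = 178.
Each contributed unit returns 1.500 to the group, so the social optimum is full contribution by everyone: group total = 1.500 × 178 = 267.00.
Efficiency loss = (1.500 − 1) × 178 = 89.00.

89.00 credits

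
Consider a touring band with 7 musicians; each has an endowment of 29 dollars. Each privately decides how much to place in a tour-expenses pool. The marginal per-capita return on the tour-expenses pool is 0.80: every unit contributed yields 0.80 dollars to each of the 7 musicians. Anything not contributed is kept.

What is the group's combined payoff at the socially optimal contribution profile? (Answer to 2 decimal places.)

1136.80 dollars

Each contributed unit returns 5.600 to the group as a whole (0.80 to each of 7 players), which exceeds 1, so the social optimum is full contribution: group total = 5.600 × 203 = 1136.80.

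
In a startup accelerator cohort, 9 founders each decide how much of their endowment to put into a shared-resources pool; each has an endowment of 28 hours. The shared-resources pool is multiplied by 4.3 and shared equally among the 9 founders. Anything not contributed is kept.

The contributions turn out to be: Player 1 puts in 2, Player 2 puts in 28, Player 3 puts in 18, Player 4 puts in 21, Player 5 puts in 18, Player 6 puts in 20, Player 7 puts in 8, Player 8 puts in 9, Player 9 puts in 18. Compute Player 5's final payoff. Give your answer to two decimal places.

Total contributed: 2 + 28 + 18 + 21 + 18 + 20 + 8 + 9 + 18 = 142.
Each receives 4.3 × 142 / 9 = 67.84 from the shared-resources pool.
Player 5 keeps 28 − 18 = 10, so Player 5's payoff is 10 + 67.84 = 77.84.

77.84 hours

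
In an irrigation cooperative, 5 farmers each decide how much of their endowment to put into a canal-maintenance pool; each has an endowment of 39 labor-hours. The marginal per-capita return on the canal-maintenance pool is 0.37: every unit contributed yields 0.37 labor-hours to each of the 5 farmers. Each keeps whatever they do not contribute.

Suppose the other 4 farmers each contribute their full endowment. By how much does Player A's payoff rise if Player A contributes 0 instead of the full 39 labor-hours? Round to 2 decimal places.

24.57 labor-hours

Switching from a contribution of 39 to 0 lets Player A keep an extra 39 labor-hours, but lowers the canal-maintenance pool by 39, which costs Player A their own share of that drop: 0.37 × 39 = 14.43.
Net gain = 39 − 14.43 = 24.57. The private return per contributed unit (0.37) is below 1, so free-riding is indeed the best response regardless of what the others do.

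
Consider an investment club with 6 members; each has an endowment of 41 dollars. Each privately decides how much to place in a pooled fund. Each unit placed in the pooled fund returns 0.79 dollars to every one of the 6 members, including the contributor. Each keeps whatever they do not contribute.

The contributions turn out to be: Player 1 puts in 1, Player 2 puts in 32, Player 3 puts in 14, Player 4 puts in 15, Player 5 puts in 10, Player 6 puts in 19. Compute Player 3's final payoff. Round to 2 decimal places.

98.89 dollars

Total contributed: 1 + 32 + 14 + 15 + 10 + 19 = 91.
Each receives 0.79 × 91 = 71.89 from the pooled fund.
Player 3 keeps 41 − 14 = 27, so Player 3's payoff is 27 + 71.89 = 98.89.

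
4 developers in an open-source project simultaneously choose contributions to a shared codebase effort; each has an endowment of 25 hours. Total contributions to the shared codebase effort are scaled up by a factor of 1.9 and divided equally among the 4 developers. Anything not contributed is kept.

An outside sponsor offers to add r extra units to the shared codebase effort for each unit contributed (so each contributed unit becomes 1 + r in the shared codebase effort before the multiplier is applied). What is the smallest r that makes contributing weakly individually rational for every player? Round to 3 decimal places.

1.105

With matching at rate r, one contributed unit becomes (1 + r) in the shared codebase effort and returns 1.9 × (1 + r) / 4 to the contributor.
Setting this equal to 1: 1 + r = 4/1.9 = 2.1053.
So the minimum matching rate is r = 2.1053 − 1 = 1.105.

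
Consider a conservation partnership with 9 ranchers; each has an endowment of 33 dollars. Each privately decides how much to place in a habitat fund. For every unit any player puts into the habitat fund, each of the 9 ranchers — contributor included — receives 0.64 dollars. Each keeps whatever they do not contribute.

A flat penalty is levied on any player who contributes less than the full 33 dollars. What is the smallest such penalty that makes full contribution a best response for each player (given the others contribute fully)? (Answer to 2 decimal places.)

11.88 dollars

Given the others contribute fully, the best deviation is to contribute 0 (any partial contribution still incurs the fine and gives up units whose private return 0.64 is below 1).
Deviating from 33 to 0 saves 33 dollars but forfeits the deviator's share of the drop in the habitat fund: 0.64 × 33 = 21.12.
So the deviation gain is 33 − 21.12 = 11.88, and the fine must be at least 11.88 dollars to wipe it out.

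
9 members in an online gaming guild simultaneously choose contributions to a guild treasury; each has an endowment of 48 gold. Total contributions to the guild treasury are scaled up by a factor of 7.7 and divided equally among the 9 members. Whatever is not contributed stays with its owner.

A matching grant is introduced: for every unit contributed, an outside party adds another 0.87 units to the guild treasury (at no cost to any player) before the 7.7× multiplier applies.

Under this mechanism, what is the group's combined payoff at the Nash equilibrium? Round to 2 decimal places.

6220.37 gold

With the mechanism, a contributed unit returns 7.7 × 1.87 / 9 = 1.5999 per unit of net cost to the contributor — now above 1 — so contributing fully is weakly dominant for every player.
At the Nash equilibrium everyone contributes 48. Group total payoff = 7.7 × 1.87 × 432 = 6220.37.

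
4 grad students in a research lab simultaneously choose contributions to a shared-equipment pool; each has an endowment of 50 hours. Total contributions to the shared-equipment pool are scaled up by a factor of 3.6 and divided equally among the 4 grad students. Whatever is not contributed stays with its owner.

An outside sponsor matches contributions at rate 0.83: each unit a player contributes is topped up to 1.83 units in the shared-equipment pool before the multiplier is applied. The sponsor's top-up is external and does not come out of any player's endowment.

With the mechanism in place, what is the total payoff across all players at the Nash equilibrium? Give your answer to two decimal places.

Under the mechanism each unit contributed yields 3.6 × 1.83 / 4 = 1.6470 back to its contributor per unit of net cost, which exceeds 1, making full contribution the dominant choice for everyone.
At the Nash equilibrium everyone contributes 50. Group total payoff = 3.6 × 1.83 × 200 = 1317.60.

1317.60 hours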